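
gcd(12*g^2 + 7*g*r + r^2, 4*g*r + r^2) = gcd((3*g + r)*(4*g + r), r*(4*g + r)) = 4*g + r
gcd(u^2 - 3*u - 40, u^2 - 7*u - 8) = u - 8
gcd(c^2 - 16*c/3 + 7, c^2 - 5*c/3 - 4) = c - 3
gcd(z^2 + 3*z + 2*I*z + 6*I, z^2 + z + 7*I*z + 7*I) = 1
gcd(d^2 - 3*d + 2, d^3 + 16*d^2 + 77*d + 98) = 1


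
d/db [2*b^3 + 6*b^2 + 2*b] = 6*b^2 + 12*b + 2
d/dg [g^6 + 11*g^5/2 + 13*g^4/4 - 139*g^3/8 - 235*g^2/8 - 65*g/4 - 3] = 6*g^5 + 55*g^4/2 + 13*g^3 - 417*g^2/8 - 235*g/4 - 65/4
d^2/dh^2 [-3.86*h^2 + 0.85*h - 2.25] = -7.72000000000000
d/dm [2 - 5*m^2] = -10*m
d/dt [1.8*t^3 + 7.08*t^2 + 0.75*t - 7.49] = 5.4*t^2 + 14.16*t + 0.75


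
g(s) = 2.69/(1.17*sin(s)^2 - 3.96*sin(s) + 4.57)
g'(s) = 2.69*(-2.34*sin(s)*cos(s) + 3.96*cos(s))/(1.17*sin(s)^2 - 3.96*sin(s) + 4.57)^2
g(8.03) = 1.49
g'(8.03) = -0.24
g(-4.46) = 1.47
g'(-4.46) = -0.34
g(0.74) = 1.11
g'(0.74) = 0.80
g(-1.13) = 0.30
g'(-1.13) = 0.08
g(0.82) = 1.17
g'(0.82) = 0.78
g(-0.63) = 0.37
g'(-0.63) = 0.22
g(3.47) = 0.45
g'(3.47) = -0.34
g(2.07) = 1.35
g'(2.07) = -0.62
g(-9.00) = 0.42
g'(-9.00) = -0.29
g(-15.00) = 0.35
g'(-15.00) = -0.19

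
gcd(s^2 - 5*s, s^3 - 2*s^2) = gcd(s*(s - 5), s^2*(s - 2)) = s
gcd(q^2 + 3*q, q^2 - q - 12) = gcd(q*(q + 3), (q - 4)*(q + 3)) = q + 3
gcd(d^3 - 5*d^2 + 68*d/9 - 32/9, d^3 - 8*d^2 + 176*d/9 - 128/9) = d^2 - 4*d + 32/9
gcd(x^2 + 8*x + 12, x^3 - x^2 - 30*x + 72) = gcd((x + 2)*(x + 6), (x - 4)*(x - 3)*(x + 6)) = x + 6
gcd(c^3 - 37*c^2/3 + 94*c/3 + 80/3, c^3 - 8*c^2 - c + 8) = c - 8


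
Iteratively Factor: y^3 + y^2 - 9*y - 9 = (y + 1)*(y^2 - 9) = (y - 3)*(y + 1)*(y + 3)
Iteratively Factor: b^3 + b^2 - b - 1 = (b - 1)*(b^2 + 2*b + 1) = (b - 1)*(b + 1)*(b + 1)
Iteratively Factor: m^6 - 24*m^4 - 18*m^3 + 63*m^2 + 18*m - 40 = (m - 5)*(m^5 + 5*m^4 + m^3 - 13*m^2 - 2*m + 8) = (m - 5)*(m - 1)*(m^4 + 6*m^3 + 7*m^2 - 6*m - 8) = (m - 5)*(m - 1)*(m + 1)*(m^3 + 5*m^2 + 2*m - 8) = (m - 5)*(m - 1)*(m + 1)*(m + 4)*(m^2 + m - 2) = (m - 5)*(m - 1)^2*(m + 1)*(m + 4)*(m + 2)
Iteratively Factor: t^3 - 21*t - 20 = (t - 5)*(t^2 + 5*t + 4) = (t - 5)*(t + 1)*(t + 4)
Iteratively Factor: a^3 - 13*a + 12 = (a + 4)*(a^2 - 4*a + 3) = (a - 3)*(a + 4)*(a - 1)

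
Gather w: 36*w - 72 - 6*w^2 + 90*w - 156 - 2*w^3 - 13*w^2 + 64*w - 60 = -2*w^3 - 19*w^2 + 190*w - 288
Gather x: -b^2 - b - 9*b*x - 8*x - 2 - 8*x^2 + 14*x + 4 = -b^2 - b - 8*x^2 + x*(6 - 9*b) + 2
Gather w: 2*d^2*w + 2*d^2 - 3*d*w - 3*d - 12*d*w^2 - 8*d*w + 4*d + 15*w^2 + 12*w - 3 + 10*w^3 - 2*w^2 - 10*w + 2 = 2*d^2 + d + 10*w^3 + w^2*(13 - 12*d) + w*(2*d^2 - 11*d + 2) - 1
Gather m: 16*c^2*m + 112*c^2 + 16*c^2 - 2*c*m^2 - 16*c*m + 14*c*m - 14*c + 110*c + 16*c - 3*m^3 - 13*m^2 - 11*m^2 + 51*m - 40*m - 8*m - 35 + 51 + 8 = 128*c^2 + 112*c - 3*m^3 + m^2*(-2*c - 24) + m*(16*c^2 - 2*c + 3) + 24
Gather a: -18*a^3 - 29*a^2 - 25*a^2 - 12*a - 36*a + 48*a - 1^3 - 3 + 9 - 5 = -18*a^3 - 54*a^2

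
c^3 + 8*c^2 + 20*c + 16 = (c + 2)^2*(c + 4)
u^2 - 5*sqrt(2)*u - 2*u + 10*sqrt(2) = (u - 2)*(u - 5*sqrt(2))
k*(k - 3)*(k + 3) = k^3 - 9*k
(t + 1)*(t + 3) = t^2 + 4*t + 3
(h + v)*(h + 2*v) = h^2 + 3*h*v + 2*v^2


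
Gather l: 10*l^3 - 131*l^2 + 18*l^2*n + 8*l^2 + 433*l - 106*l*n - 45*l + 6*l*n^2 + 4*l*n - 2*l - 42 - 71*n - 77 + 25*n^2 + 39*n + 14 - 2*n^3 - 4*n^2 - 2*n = 10*l^3 + l^2*(18*n - 123) + l*(6*n^2 - 102*n + 386) - 2*n^3 + 21*n^2 - 34*n - 105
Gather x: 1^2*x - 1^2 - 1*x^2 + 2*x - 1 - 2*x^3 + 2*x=-2*x^3 - x^2 + 5*x - 2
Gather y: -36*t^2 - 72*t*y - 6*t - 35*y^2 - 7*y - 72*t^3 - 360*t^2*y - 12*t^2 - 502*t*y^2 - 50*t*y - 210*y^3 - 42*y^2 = -72*t^3 - 48*t^2 - 6*t - 210*y^3 + y^2*(-502*t - 77) + y*(-360*t^2 - 122*t - 7)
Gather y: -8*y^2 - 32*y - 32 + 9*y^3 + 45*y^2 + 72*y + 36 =9*y^3 + 37*y^2 + 40*y + 4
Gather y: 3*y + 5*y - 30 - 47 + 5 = 8*y - 72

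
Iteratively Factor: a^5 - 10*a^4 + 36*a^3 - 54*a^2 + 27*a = (a - 3)*(a^4 - 7*a^3 + 15*a^2 - 9*a) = a*(a - 3)*(a^3 - 7*a^2 + 15*a - 9) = a*(a - 3)^2*(a^2 - 4*a + 3) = a*(a - 3)^3*(a - 1)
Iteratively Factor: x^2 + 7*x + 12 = (x + 4)*(x + 3)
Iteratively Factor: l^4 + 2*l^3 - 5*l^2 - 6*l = (l + 1)*(l^3 + l^2 - 6*l) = l*(l + 1)*(l^2 + l - 6) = l*(l + 1)*(l + 3)*(l - 2)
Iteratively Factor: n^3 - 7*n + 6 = (n - 2)*(n^2 + 2*n - 3) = (n - 2)*(n - 1)*(n + 3)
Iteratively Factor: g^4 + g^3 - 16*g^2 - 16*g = (g + 4)*(g^3 - 3*g^2 - 4*g) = g*(g + 4)*(g^2 - 3*g - 4) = g*(g - 4)*(g + 4)*(g + 1)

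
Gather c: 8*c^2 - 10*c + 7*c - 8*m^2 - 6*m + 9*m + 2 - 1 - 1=8*c^2 - 3*c - 8*m^2 + 3*m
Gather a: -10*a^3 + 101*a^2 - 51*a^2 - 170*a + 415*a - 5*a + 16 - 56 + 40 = -10*a^3 + 50*a^2 + 240*a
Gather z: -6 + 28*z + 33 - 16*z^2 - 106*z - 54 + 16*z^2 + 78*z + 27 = 0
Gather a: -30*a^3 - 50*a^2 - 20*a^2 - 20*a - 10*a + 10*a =-30*a^3 - 70*a^2 - 20*a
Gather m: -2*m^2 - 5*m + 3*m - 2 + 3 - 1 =-2*m^2 - 2*m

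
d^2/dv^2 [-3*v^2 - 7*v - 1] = -6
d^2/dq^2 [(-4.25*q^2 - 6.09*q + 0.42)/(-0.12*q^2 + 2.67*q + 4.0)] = (2.898792*q^3 + 12.203712*q^2 + 18.346608*q - 0.473876000000005)/(0.001728*q^6 - 0.115344*q^5 + 2.393604*q^4 - 11.344563*q^3 - 79.7868*q^2 - 128.16*q - 64.0)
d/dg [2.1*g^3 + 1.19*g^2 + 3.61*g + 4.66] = 6.3*g^2 + 2.38*g + 3.61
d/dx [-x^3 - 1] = -3*x^2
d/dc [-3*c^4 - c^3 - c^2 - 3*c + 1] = -12*c^3 - 3*c^2 - 2*c - 3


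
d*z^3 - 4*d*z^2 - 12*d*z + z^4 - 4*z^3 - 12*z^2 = z*(d + z)*(z - 6)*(z + 2)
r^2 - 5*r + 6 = (r - 3)*(r - 2)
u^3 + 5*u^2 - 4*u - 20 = (u - 2)*(u + 2)*(u + 5)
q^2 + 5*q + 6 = (q + 2)*(q + 3)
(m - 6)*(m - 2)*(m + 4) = m^3 - 4*m^2 - 20*m + 48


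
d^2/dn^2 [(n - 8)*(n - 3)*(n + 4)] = 6*n - 14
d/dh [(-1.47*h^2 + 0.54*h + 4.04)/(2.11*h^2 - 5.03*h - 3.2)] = (6.2547*h^2 - 7.6408*h + 18.5932)/(4.4521*h^4 - 21.2266*h^3 + 11.7969*h^2 + 32.192*h + 10.24)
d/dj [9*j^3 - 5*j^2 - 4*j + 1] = 27*j^2 - 10*j - 4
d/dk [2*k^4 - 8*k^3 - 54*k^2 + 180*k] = 8*k^3 - 24*k^2 - 108*k + 180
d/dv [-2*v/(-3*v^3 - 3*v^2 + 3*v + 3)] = 2*(-2*v^2 + v - 1)/(3*(v^5 + v^4 - 2*v^3 - 2*v^2 + v + 1))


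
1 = 1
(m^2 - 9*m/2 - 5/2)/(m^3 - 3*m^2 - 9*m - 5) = (m + 1/2)/(m^2 + 2*m + 1)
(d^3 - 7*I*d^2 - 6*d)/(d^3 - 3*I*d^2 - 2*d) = (d - 6*I)/(d - 2*I)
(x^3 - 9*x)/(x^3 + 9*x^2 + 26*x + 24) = x*(x - 3)/(x^2 + 6*x + 8)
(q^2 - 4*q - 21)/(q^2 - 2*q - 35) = (q + 3)/(q + 5)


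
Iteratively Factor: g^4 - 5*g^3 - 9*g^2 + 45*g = (g)*(g^3 - 5*g^2 - 9*g + 45) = g*(g + 3)*(g^2 - 8*g + 15) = g*(g - 5)*(g + 3)*(g - 3)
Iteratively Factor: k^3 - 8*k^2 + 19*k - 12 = (k - 3)*(k^2 - 5*k + 4) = (k - 4)*(k - 3)*(k - 1)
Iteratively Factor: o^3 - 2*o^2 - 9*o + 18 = (o - 2)*(o^2 - 9) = (o - 2)*(o + 3)*(o - 3)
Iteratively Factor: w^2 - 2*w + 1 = (w - 1)*(w - 1)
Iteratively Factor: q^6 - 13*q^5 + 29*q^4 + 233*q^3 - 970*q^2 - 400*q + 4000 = (q + 4)*(q^5 - 17*q^4 + 97*q^3 - 155*q^2 - 350*q + 1000) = (q - 5)*(q + 4)*(q^4 - 12*q^3 + 37*q^2 + 30*q - 200) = (q - 5)^2*(q + 4)*(q^3 - 7*q^2 + 2*q + 40) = (q - 5)^2*(q - 4)*(q + 4)*(q^2 - 3*q - 10) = (q - 5)^3*(q - 4)*(q + 4)*(q + 2)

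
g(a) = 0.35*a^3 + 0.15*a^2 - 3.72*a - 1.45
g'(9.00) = 84.03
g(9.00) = 232.37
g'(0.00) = -3.72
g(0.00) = -1.45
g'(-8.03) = 61.58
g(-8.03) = -143.13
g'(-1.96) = -0.27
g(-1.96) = 3.78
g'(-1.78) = -0.93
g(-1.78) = 3.67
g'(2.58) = 4.04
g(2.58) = -4.04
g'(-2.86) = 4.01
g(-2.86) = 2.23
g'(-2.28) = 1.05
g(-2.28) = 3.66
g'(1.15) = -1.99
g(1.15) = -5.00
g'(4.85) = 22.43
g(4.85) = 23.97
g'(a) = 1.05*a^2 + 0.3*a - 3.72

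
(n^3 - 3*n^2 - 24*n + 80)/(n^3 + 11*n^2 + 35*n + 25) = (n^2 - 8*n + 16)/(n^2 + 6*n + 5)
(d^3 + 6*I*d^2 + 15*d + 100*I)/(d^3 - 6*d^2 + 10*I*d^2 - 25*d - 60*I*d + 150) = (d - 4*I)/(d - 6)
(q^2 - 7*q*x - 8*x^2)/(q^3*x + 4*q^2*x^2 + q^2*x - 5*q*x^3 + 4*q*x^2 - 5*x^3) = (q^2 - 7*q*x - 8*x^2)/(x*(q^3 + 4*q^2*x + q^2 - 5*q*x^2 + 4*q*x - 5*x^2))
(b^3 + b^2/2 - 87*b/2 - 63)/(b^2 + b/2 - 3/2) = (b^2 - b - 42)/(b - 1)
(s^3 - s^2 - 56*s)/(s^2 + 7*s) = s - 8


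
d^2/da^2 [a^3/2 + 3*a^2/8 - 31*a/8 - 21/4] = 3*a + 3/4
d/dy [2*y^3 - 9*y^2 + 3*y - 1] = 6*y^2 - 18*y + 3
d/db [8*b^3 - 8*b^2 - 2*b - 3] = 24*b^2 - 16*b - 2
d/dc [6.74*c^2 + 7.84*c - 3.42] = 13.48*c + 7.84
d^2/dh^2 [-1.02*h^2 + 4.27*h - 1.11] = -2.04000000000000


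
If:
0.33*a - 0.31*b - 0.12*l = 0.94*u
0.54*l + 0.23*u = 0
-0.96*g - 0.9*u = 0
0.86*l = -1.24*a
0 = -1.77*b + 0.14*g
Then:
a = 0.00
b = 0.00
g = 0.00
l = 0.00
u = 0.00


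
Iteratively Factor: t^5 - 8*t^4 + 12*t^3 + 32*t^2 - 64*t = (t + 2)*(t^4 - 10*t^3 + 32*t^2 - 32*t) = t*(t + 2)*(t^3 - 10*t^2 + 32*t - 32) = t*(t - 4)*(t + 2)*(t^2 - 6*t + 8) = t*(t - 4)*(t - 2)*(t + 2)*(t - 4)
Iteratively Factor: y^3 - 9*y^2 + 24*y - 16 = (y - 4)*(y^2 - 5*y + 4) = (y - 4)*(y - 1)*(y - 4)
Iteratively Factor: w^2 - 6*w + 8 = (w - 2)*(w - 4)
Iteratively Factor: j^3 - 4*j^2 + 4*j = (j - 2)*(j^2 - 2*j) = j*(j - 2)*(j - 2)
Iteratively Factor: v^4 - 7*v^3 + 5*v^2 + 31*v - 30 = (v - 1)*(v^3 - 6*v^2 - v + 30) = (v - 1)*(v + 2)*(v^2 - 8*v + 15) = (v - 5)*(v - 1)*(v + 2)*(v - 3)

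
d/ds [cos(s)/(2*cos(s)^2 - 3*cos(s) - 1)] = (cos(2*s) + 2)*sin(s)/(3*cos(s) - cos(2*s))^2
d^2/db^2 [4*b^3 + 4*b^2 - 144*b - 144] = 24*b + 8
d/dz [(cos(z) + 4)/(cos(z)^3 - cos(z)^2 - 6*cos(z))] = (-13*cos(z) + 11*cos(2*z) + cos(3*z) - 37)*sin(z)/(2*(sin(z)^2 + cos(z) + 5)^2*cos(z)^2)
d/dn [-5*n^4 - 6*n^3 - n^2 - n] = -20*n^3 - 18*n^2 - 2*n - 1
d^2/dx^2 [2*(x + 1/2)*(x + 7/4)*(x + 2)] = 12*x + 17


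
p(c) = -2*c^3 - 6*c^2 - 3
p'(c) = -6*c^2 - 12*c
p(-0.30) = -3.49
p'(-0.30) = 3.06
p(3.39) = -149.87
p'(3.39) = -109.63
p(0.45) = -4.40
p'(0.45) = -6.62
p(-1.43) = -9.42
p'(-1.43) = 4.89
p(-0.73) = -5.42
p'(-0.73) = 5.56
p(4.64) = -331.97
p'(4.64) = -184.86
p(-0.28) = -3.43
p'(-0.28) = 2.89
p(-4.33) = 46.87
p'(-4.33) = -60.53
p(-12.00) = 2589.00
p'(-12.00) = -720.00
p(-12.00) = 2589.00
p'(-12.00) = -720.00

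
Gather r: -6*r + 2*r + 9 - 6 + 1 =4 - 4*r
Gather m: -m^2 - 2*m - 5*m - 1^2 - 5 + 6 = -m^2 - 7*m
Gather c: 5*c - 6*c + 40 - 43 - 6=-c - 9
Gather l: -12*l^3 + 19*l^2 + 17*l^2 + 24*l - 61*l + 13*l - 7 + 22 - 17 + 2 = -12*l^3 + 36*l^2 - 24*l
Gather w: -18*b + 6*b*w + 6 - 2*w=-18*b + w*(6*b - 2) + 6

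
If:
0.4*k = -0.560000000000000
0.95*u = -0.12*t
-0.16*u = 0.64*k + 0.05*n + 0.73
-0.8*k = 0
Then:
No Solution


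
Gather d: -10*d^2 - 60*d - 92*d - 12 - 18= -10*d^2 - 152*d - 30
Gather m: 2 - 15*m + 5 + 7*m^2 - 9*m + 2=7*m^2 - 24*m + 9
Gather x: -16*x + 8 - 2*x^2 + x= -2*x^2 - 15*x + 8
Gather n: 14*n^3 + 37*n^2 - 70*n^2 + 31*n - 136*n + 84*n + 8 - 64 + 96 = 14*n^3 - 33*n^2 - 21*n + 40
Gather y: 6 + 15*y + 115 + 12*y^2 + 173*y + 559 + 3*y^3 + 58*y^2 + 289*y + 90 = 3*y^3 + 70*y^2 + 477*y + 770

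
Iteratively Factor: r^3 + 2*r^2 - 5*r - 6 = (r - 2)*(r^2 + 4*r + 3) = (r - 2)*(r + 3)*(r + 1)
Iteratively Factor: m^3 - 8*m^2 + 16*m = (m - 4)*(m^2 - 4*m) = m*(m - 4)*(m - 4)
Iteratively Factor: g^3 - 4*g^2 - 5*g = (g - 5)*(g^2 + g) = g*(g - 5)*(g + 1)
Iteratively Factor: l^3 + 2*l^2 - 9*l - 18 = (l + 3)*(l^2 - l - 6) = (l - 3)*(l + 3)*(l + 2)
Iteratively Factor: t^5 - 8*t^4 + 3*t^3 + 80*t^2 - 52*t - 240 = (t - 3)*(t^4 - 5*t^3 - 12*t^2 + 44*t + 80) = (t - 5)*(t - 3)*(t^3 - 12*t - 16) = (t - 5)*(t - 4)*(t - 3)*(t^2 + 4*t + 4) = (t - 5)*(t - 4)*(t - 3)*(t + 2)*(t + 2)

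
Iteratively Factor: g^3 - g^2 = (g)*(g^2 - g) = g*(g - 1)*(g)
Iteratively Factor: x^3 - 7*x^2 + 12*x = (x - 4)*(x^2 - 3*x) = x*(x - 4)*(x - 3)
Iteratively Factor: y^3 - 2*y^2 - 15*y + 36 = (y + 4)*(y^2 - 6*y + 9) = (y - 3)*(y + 4)*(y - 3)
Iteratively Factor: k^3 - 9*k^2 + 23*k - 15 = (k - 3)*(k^2 - 6*k + 5) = (k - 5)*(k - 3)*(k - 1)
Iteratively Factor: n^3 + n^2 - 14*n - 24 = (n + 3)*(n^2 - 2*n - 8) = (n + 2)*(n + 3)*(n - 4)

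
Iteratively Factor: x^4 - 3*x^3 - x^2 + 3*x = (x - 3)*(x^3 - x) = (x - 3)*(x - 1)*(x^2 + x) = x*(x - 3)*(x - 1)*(x + 1)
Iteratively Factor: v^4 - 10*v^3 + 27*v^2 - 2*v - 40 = (v - 4)*(v^3 - 6*v^2 + 3*v + 10) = (v - 5)*(v - 4)*(v^2 - v - 2) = (v - 5)*(v - 4)*(v + 1)*(v - 2)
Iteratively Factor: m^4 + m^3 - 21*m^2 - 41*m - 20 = (m + 1)*(m^3 - 21*m - 20) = (m - 5)*(m + 1)*(m^2 + 5*m + 4) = (m - 5)*(m + 1)^2*(m + 4)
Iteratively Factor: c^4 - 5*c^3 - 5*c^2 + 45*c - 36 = (c - 3)*(c^3 - 2*c^2 - 11*c + 12) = (c - 3)*(c + 3)*(c^2 - 5*c + 4) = (c - 3)*(c - 1)*(c + 3)*(c - 4)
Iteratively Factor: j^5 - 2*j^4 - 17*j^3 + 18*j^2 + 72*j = (j + 2)*(j^4 - 4*j^3 - 9*j^2 + 36*j) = (j - 3)*(j + 2)*(j^3 - j^2 - 12*j) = j*(j - 3)*(j + 2)*(j^2 - j - 12) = j*(j - 3)*(j + 2)*(j + 3)*(j - 4)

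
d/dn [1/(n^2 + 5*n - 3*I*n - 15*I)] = (-2*n - 5 + 3*I)/(n^2 + 5*n - 3*I*n - 15*I)^2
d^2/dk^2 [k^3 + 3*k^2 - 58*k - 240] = 6*k + 6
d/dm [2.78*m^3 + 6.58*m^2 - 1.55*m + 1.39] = 8.34*m^2 + 13.16*m - 1.55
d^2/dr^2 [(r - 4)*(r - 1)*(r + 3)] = 6*r - 4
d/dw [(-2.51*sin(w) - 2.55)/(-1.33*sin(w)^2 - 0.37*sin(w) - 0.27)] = (-6.783*sin(w) + 1.66915*cos(2*w) - 1.93495)*cos(w)/(1.33*sin(w)^2 + 0.37*sin(w) + 0.27)^2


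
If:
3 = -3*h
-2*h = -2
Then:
No Solution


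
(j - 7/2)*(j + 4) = j^2 + j/2 - 14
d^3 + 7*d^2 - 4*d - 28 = (d - 2)*(d + 2)*(d + 7)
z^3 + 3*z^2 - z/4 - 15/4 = (z - 1)*(z + 3/2)*(z + 5/2)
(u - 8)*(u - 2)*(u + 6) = u^3 - 4*u^2 - 44*u + 96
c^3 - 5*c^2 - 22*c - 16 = (c - 8)*(c + 1)*(c + 2)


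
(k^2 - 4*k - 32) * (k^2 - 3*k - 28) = k^4 - 7*k^3 - 48*k^2 + 208*k + 896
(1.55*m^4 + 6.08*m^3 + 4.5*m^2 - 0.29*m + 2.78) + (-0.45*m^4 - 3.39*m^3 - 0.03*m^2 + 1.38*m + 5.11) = 1.1*m^4 + 2.69*m^3 + 4.47*m^2 + 1.09*m + 7.89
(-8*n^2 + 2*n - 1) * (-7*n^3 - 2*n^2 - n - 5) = 56*n^5 + 2*n^4 + 11*n^3 + 40*n^2 - 9*n + 5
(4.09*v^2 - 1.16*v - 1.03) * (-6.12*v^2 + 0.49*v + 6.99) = -25.0308*v^4 + 9.1033*v^3 + 34.3243*v^2 - 8.6131*v - 7.1997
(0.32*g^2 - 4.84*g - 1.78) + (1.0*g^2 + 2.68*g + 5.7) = 1.32*g^2 - 2.16*g + 3.92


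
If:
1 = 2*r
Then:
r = 1/2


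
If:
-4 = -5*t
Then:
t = 4/5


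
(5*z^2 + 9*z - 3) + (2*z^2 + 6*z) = 7*z^2 + 15*z - 3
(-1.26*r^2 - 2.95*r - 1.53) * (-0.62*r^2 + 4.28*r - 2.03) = 0.7812*r^4 - 3.5638*r^3 - 9.1196*r^2 - 0.559900000000001*r + 3.1059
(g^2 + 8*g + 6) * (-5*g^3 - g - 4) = -5*g^5 - 40*g^4 - 31*g^3 - 12*g^2 - 38*g - 24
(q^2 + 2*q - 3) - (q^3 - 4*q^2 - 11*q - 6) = -q^3 + 5*q^2 + 13*q + 3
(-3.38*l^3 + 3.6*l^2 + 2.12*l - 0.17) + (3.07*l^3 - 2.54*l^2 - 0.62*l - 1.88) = -0.31*l^3 + 1.06*l^2 + 1.5*l - 2.05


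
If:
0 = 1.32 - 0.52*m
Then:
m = 2.54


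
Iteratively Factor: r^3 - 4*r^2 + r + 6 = (r - 3)*(r^2 - r - 2) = (r - 3)*(r + 1)*(r - 2)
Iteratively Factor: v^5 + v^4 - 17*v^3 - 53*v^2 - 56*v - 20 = (v - 5)*(v^4 + 6*v^3 + 13*v^2 + 12*v + 4) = (v - 5)*(v + 2)*(v^3 + 4*v^2 + 5*v + 2) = (v - 5)*(v + 1)*(v + 2)*(v^2 + 3*v + 2) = (v - 5)*(v + 1)*(v + 2)^2*(v + 1)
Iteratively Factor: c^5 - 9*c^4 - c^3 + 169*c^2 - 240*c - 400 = (c - 5)*(c^4 - 4*c^3 - 21*c^2 + 64*c + 80) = (c - 5)^2*(c^3 + c^2 - 16*c - 16) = (c - 5)^2*(c - 4)*(c^2 + 5*c + 4) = (c - 5)^2*(c - 4)*(c + 1)*(c + 4)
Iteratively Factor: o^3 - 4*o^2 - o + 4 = (o - 1)*(o^2 - 3*o - 4) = (o - 1)*(o + 1)*(o - 4)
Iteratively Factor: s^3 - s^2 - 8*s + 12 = (s - 2)*(s^2 + s - 6) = (s - 2)^2*(s + 3)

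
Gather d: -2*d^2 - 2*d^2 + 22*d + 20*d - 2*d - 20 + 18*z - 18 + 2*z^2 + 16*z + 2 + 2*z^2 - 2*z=-4*d^2 + 40*d + 4*z^2 + 32*z - 36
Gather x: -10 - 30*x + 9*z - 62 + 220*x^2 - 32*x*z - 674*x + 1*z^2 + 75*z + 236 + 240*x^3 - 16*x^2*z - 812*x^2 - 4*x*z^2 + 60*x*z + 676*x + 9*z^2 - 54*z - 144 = 240*x^3 + x^2*(-16*z - 592) + x*(-4*z^2 + 28*z - 28) + 10*z^2 + 30*z + 20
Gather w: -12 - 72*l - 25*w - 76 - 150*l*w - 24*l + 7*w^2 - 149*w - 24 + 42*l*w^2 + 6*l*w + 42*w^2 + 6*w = -96*l + w^2*(42*l + 49) + w*(-144*l - 168) - 112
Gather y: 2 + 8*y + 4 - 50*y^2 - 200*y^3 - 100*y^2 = -200*y^3 - 150*y^2 + 8*y + 6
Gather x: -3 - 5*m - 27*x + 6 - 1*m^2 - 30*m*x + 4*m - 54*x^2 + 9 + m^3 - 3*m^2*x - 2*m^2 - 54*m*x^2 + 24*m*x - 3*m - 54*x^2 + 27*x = m^3 - 3*m^2 - 4*m + x^2*(-54*m - 108) + x*(-3*m^2 - 6*m) + 12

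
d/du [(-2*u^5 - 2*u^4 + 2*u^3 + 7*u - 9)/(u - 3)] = 2*(-4*u^5 + 12*u^4 + 14*u^3 - 9*u^2 - 6)/(u^2 - 6*u + 9)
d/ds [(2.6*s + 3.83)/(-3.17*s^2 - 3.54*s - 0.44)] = (8.242*s^2 + 24.2822*s + 12.4142)/(10.0489*s^4 + 22.4436*s^3 + 15.3212*s^2 + 3.1152*s + 0.1936)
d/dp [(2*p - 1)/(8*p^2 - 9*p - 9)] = (-16*p^2 + 16*p - 27)/(64*p^4 - 144*p^3 - 63*p^2 + 162*p + 81)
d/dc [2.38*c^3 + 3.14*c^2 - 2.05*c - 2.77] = 7.14*c^2 + 6.28*c - 2.05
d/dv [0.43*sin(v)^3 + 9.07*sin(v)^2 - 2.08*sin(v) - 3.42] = (1.29*sin(v)^2 + 18.14*sin(v) - 2.08)*cos(v)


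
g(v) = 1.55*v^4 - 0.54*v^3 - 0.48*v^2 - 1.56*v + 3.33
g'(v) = 6.2*v^3 - 1.62*v^2 - 0.96*v - 1.56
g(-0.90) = 5.76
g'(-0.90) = -6.53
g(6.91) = 3325.28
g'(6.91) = 1960.08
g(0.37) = 2.69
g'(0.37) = -1.82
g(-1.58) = 16.39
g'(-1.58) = -28.54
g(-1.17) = 8.27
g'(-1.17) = -12.58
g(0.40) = 2.63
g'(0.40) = -1.81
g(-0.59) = 4.38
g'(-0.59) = -2.83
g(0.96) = 2.23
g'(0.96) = 1.51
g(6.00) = 1868.85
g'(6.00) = 1273.56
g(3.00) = 105.30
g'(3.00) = 148.38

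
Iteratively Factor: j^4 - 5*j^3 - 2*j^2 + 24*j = (j)*(j^3 - 5*j^2 - 2*j + 24) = j*(j - 4)*(j^2 - j - 6) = j*(j - 4)*(j + 2)*(j - 3)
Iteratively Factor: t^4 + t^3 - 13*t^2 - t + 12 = (t + 1)*(t^3 - 13*t + 12) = (t - 3)*(t + 1)*(t^2 + 3*t - 4) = (t - 3)*(t + 1)*(t + 4)*(t - 1)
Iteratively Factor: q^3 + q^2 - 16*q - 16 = (q + 1)*(q^2 - 16) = (q - 4)*(q + 1)*(q + 4)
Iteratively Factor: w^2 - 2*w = (w - 2)*(w)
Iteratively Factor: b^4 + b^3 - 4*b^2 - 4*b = (b + 2)*(b^3 - b^2 - 2*b) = b*(b + 2)*(b^2 - b - 2) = b*(b - 2)*(b + 2)*(b + 1)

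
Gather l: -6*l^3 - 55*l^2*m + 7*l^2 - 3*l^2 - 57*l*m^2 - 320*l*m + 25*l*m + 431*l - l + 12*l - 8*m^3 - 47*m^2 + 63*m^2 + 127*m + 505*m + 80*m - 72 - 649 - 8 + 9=-6*l^3 + l^2*(4 - 55*m) + l*(-57*m^2 - 295*m + 442) - 8*m^3 + 16*m^2 + 712*m - 720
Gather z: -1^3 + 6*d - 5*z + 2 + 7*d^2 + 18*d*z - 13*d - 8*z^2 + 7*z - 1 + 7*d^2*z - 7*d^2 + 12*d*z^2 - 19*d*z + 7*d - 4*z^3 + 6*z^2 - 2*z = -4*z^3 + z^2*(12*d - 2) + z*(7*d^2 - d)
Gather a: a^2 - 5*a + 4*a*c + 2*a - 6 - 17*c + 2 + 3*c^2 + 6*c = a^2 + a*(4*c - 3) + 3*c^2 - 11*c - 4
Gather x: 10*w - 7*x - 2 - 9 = 10*w - 7*x - 11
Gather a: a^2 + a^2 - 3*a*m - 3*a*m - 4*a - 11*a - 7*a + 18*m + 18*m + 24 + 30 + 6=2*a^2 + a*(-6*m - 22) + 36*m + 60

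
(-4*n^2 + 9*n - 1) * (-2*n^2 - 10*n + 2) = 8*n^4 + 22*n^3 - 96*n^2 + 28*n - 2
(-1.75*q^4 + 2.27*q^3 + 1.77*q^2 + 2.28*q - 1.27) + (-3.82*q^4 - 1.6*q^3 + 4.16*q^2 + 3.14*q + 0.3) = -5.57*q^4 + 0.67*q^3 + 5.93*q^2 + 5.42*q - 0.97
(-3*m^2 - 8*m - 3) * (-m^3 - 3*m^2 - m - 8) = 3*m^5 + 17*m^4 + 30*m^3 + 41*m^2 + 67*m + 24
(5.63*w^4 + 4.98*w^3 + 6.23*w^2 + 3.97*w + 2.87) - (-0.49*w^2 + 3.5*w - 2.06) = 5.63*w^4 + 4.98*w^3 + 6.72*w^2 + 0.47*w + 4.93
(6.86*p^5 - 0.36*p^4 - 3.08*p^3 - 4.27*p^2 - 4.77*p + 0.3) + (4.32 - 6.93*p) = 6.86*p^5 - 0.36*p^4 - 3.08*p^3 - 4.27*p^2 - 11.7*p + 4.62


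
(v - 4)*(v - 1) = v^2 - 5*v + 4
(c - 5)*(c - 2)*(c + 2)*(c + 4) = c^4 - c^3 - 24*c^2 + 4*c + 80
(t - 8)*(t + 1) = t^2 - 7*t - 8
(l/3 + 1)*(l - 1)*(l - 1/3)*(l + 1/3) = l^4/3 + 2*l^3/3 - 28*l^2/27 - 2*l/27 + 1/9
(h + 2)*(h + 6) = h^2 + 8*h + 12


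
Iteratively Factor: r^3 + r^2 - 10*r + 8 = (r + 4)*(r^2 - 3*r + 2) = (r - 2)*(r + 4)*(r - 1)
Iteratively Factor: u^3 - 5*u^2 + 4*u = (u - 4)*(u^2 - u) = u*(u - 4)*(u - 1)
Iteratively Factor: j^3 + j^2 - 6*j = (j - 2)*(j^2 + 3*j) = j*(j - 2)*(j + 3)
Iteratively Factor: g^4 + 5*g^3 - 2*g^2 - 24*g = (g + 3)*(g^3 + 2*g^2 - 8*g) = (g + 3)*(g + 4)*(g^2 - 2*g) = g*(g + 3)*(g + 4)*(g - 2)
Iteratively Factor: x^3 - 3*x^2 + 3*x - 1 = (x - 1)*(x^2 - 2*x + 1) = (x - 1)^2*(x - 1)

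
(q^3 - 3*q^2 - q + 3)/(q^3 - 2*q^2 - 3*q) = (q - 1)/q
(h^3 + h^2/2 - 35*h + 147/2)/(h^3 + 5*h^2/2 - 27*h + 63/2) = (2*h - 7)/(2*h - 3)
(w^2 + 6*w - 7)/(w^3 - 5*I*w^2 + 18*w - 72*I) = (w^2 + 6*w - 7)/(w^3 - 5*I*w^2 + 18*w - 72*I)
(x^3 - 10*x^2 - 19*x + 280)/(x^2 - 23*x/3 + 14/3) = 3*(x^2 - 3*x - 40)/(3*x - 2)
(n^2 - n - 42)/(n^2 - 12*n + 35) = (n + 6)/(n - 5)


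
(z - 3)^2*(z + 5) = z^3 - z^2 - 21*z + 45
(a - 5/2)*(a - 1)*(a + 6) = a^3 + 5*a^2/2 - 37*a/2 + 15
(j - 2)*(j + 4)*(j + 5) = j^3 + 7*j^2 + 2*j - 40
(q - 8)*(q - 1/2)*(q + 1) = q^3 - 15*q^2/2 - 9*q/2 + 4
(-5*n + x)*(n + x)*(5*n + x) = -25*n^3 - 25*n^2*x + n*x^2 + x^3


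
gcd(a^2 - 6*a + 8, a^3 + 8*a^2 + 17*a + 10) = 1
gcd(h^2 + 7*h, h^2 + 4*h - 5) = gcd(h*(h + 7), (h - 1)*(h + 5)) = 1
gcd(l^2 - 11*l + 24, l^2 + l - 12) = l - 3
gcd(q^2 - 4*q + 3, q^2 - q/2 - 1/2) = q - 1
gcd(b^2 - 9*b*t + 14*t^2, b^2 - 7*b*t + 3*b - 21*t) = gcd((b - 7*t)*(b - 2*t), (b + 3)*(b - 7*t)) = -b + 7*t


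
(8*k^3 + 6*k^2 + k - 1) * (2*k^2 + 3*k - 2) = 16*k^5 + 36*k^4 + 4*k^3 - 11*k^2 - 5*k + 2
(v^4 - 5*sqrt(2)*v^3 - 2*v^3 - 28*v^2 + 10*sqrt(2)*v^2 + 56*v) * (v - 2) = v^5 - 5*sqrt(2)*v^4 - 4*v^4 - 24*v^3 + 20*sqrt(2)*v^3 - 20*sqrt(2)*v^2 + 112*v^2 - 112*v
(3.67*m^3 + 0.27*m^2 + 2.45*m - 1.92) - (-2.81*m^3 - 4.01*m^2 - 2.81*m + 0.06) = 6.48*m^3 + 4.28*m^2 + 5.26*m - 1.98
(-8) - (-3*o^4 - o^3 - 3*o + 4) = 3*o^4 + o^3 + 3*o - 12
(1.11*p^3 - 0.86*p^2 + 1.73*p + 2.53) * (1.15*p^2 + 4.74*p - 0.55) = 1.2765*p^5 + 4.2724*p^4 - 2.6974*p^3 + 11.5827*p^2 + 11.0407*p - 1.3915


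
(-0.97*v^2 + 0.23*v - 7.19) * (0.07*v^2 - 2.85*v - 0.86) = -0.0679*v^4 + 2.7806*v^3 - 0.3246*v^2 + 20.2937*v + 6.1834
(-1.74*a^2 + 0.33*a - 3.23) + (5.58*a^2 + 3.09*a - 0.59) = 3.84*a^2 + 3.42*a - 3.82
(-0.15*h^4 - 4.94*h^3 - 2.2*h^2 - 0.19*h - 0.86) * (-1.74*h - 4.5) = 0.261*h^5 + 9.2706*h^4 + 26.058*h^3 + 10.2306*h^2 + 2.3514*h + 3.87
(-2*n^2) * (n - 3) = -2*n^3 + 6*n^2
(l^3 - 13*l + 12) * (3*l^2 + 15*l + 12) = 3*l^5 + 15*l^4 - 27*l^3 - 159*l^2 + 24*l + 144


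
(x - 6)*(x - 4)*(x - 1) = x^3 - 11*x^2 + 34*x - 24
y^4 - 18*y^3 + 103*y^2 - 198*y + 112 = (y - 8)*(y - 7)*(y - 2)*(y - 1)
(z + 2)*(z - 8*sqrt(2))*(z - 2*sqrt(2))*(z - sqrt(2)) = z^4 - 11*sqrt(2)*z^3 + 2*z^3 - 22*sqrt(2)*z^2 + 52*z^2 - 32*sqrt(2)*z + 104*z - 64*sqrt(2)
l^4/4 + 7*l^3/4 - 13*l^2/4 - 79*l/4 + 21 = (l/4 + 1)*(l - 3)*(l - 1)*(l + 7)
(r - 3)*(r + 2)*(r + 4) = r^3 + 3*r^2 - 10*r - 24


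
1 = 1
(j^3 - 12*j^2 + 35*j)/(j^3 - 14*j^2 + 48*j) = (j^2 - 12*j + 35)/(j^2 - 14*j + 48)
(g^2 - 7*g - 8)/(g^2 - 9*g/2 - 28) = 2*(g + 1)/(2*g + 7)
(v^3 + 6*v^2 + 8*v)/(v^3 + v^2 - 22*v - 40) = v/(v - 5)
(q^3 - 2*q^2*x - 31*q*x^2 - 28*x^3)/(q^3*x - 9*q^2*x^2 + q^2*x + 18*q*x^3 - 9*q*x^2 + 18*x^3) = (q^3 - 2*q^2*x - 31*q*x^2 - 28*x^3)/(x*(q^3 - 9*q^2*x + q^2 + 18*q*x^2 - 9*q*x + 18*x^2))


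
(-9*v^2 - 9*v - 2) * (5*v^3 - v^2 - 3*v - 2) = -45*v^5 - 36*v^4 + 26*v^3 + 47*v^2 + 24*v + 4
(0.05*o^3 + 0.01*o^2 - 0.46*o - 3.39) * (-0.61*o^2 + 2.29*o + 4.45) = -0.0305*o^5 + 0.1084*o^4 + 0.526*o^3 + 1.059*o^2 - 9.8101*o - 15.0855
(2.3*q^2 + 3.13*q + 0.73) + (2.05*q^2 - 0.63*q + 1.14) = 4.35*q^2 + 2.5*q + 1.87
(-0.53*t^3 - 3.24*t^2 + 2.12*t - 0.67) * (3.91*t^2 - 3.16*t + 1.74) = -2.0723*t^5 - 10.9936*t^4 + 17.6054*t^3 - 14.9565*t^2 + 5.806*t - 1.1658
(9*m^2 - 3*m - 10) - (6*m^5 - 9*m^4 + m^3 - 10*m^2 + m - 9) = -6*m^5 + 9*m^4 - m^3 + 19*m^2 - 4*m - 1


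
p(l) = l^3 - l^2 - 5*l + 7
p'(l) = 3*l^2 - 2*l - 5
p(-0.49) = 9.09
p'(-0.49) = -3.30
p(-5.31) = -144.37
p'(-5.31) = 90.21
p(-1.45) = 9.10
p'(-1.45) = 4.21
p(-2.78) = -8.31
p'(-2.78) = 23.75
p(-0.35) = 8.58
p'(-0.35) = -3.93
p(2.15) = 1.57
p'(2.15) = 4.57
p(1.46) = 0.68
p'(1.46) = -1.53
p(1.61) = 0.53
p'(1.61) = -0.44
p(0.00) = 7.00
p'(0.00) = -5.00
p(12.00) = 1531.00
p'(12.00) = 403.00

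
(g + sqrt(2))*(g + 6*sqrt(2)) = g^2 + 7*sqrt(2)*g + 12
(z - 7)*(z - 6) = z^2 - 13*z + 42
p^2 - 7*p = p*(p - 7)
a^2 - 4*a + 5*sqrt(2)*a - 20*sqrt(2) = (a - 4)*(a + 5*sqrt(2))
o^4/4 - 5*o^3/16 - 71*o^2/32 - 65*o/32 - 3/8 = (o/4 + 1/4)*(o - 4)*(o + 1/4)*(o + 3/2)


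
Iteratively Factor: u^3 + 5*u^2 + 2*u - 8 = (u + 2)*(u^2 + 3*u - 4) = (u - 1)*(u + 2)*(u + 4)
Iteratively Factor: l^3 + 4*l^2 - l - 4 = (l - 1)*(l^2 + 5*l + 4) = (l - 1)*(l + 1)*(l + 4)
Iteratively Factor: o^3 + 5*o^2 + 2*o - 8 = (o + 2)*(o^2 + 3*o - 4) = (o + 2)*(o + 4)*(o - 1)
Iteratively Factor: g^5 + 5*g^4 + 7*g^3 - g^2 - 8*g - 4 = (g + 2)*(g^4 + 3*g^3 + g^2 - 3*g - 2) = (g + 1)*(g + 2)*(g^3 + 2*g^2 - g - 2) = (g + 1)*(g + 2)^2*(g^2 - 1) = (g - 1)*(g + 1)*(g + 2)^2*(g + 1)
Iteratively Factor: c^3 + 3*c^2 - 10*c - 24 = (c + 2)*(c^2 + c - 12) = (c - 3)*(c + 2)*(c + 4)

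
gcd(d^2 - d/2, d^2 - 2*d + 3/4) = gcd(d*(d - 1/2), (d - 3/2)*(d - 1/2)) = d - 1/2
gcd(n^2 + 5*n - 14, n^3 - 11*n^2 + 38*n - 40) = n - 2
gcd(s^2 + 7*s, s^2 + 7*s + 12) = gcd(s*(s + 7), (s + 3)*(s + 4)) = 1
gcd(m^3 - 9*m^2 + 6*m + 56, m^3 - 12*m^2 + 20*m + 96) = m + 2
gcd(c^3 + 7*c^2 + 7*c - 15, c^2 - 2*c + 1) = c - 1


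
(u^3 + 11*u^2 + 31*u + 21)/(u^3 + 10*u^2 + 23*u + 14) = (u + 3)/(u + 2)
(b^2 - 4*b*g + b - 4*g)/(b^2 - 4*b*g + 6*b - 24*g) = (b + 1)/(b + 6)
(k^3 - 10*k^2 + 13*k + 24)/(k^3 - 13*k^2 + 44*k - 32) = (k^2 - 2*k - 3)/(k^2 - 5*k + 4)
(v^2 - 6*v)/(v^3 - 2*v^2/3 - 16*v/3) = 3*(6 - v)/(-3*v^2 + 2*v + 16)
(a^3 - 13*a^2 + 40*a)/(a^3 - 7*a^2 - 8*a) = (a - 5)/(a + 1)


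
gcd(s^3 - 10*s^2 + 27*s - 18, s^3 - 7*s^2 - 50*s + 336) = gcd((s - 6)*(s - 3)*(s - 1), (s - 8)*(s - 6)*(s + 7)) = s - 6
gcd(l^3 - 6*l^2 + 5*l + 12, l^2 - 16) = l - 4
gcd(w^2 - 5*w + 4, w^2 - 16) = w - 4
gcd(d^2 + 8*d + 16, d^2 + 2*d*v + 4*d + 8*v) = d + 4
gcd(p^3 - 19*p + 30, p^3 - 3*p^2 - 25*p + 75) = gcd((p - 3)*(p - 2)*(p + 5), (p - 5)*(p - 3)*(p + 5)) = p^2 + 2*p - 15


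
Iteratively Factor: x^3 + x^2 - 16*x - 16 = (x + 4)*(x^2 - 3*x - 4) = (x + 1)*(x + 4)*(x - 4)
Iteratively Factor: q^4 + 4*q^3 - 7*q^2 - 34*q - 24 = (q + 4)*(q^3 - 7*q - 6) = (q + 2)*(q + 4)*(q^2 - 2*q - 3) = (q - 3)*(q + 2)*(q + 4)*(q + 1)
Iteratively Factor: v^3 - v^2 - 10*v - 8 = (v + 1)*(v^2 - 2*v - 8) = (v - 4)*(v + 1)*(v + 2)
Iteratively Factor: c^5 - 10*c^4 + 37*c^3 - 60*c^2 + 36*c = (c - 2)*(c^4 - 8*c^3 + 21*c^2 - 18*c) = c*(c - 2)*(c^3 - 8*c^2 + 21*c - 18) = c*(c - 3)*(c - 2)*(c^2 - 5*c + 6) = c*(c - 3)^2*(c - 2)*(c - 2)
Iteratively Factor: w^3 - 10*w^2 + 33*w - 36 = (w - 3)*(w^2 - 7*w + 12) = (w - 3)^2*(w - 4)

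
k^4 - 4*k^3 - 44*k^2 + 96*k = k*(k - 8)*(k - 2)*(k + 6)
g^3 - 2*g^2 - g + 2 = (g - 2)*(g - 1)*(g + 1)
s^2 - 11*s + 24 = (s - 8)*(s - 3)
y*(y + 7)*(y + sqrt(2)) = y^3 + sqrt(2)*y^2 + 7*y^2 + 7*sqrt(2)*y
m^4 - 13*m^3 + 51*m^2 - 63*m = m*(m - 7)*(m - 3)^2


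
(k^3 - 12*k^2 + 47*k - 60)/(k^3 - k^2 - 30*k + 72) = (k - 5)/(k + 6)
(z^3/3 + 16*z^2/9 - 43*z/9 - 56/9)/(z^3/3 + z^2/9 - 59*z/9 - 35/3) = (3*z^3 + 16*z^2 - 43*z - 56)/(3*z^3 + z^2 - 59*z - 105)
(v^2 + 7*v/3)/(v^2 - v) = (v + 7/3)/(v - 1)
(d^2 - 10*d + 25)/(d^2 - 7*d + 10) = (d - 5)/(d - 2)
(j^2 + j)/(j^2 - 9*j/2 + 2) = 2*j*(j + 1)/(2*j^2 - 9*j + 4)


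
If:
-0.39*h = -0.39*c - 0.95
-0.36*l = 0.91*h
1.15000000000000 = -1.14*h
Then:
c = -3.44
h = -1.01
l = 2.55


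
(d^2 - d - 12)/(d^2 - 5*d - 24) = (d - 4)/(d - 8)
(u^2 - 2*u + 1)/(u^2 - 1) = (u - 1)/(u + 1)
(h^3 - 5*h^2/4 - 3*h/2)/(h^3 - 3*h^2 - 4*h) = (-4*h^2 + 5*h + 6)/(4*(-h^2 + 3*h + 4))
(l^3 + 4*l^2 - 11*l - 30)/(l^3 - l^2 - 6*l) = (l + 5)/l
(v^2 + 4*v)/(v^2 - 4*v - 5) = v*(v + 4)/(v^2 - 4*v - 5)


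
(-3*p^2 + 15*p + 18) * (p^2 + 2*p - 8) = -3*p^4 + 9*p^3 + 72*p^2 - 84*p - 144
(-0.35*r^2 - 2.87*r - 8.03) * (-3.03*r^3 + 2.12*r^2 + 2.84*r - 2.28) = 1.0605*r^5 + 7.9541*r^4 + 17.2525*r^3 - 24.3764*r^2 - 16.2616*r + 18.3084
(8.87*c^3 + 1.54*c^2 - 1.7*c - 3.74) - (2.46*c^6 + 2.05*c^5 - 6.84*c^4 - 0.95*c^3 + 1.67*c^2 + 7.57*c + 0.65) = -2.46*c^6 - 2.05*c^5 + 6.84*c^4 + 9.82*c^3 - 0.13*c^2 - 9.27*c - 4.39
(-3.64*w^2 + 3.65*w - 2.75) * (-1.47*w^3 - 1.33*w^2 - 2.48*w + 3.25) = 5.3508*w^5 - 0.524299999999999*w^4 + 8.2152*w^3 - 17.2245*w^2 + 18.6825*w - 8.9375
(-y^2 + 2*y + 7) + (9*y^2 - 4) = 8*y^2 + 2*y + 3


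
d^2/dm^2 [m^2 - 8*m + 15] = 2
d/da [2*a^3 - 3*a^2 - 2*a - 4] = 6*a^2 - 6*a - 2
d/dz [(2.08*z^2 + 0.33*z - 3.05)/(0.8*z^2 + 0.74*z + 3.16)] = (1.2752*z^2 + 18.0256*z + 3.2998)/(0.64*z^4 + 1.184*z^3 + 5.6036*z^2 + 4.6768*z + 9.9856)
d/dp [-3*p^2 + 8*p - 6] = 8 - 6*p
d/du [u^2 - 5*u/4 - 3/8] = 2*u - 5/4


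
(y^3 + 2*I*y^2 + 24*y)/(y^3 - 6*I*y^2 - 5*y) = (y^2 + 2*I*y + 24)/(y^2 - 6*I*y - 5)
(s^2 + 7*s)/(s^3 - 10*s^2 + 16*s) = (s + 7)/(s^2 - 10*s + 16)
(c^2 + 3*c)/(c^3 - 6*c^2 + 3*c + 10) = c*(c + 3)/(c^3 - 6*c^2 + 3*c + 10)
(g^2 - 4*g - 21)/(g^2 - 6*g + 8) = (g^2 - 4*g - 21)/(g^2 - 6*g + 8)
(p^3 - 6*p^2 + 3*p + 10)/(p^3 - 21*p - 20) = (p - 2)/(p + 4)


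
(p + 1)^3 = p^3 + 3*p^2 + 3*p + 1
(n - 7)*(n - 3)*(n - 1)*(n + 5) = n^4 - 6*n^3 - 24*n^2 + 134*n - 105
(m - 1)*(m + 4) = m^2 + 3*m - 4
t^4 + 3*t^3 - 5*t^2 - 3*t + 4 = (t - 1)^2*(t + 1)*(t + 4)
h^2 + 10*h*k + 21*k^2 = (h + 3*k)*(h + 7*k)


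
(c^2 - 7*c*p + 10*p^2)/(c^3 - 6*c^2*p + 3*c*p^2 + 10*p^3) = 1/(c + p)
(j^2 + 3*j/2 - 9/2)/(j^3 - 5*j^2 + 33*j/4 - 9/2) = 2*(j + 3)/(2*j^2 - 7*j + 6)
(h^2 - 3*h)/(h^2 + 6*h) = (h - 3)/(h + 6)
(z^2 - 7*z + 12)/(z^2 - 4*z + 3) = (z - 4)/(z - 1)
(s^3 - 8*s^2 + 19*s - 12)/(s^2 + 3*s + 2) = (s^3 - 8*s^2 + 19*s - 12)/(s^2 + 3*s + 2)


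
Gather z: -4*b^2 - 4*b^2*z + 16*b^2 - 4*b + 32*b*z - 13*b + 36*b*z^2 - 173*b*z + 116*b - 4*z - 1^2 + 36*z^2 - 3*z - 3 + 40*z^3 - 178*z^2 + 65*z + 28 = 12*b^2 + 99*b + 40*z^3 + z^2*(36*b - 142) + z*(-4*b^2 - 141*b + 58) + 24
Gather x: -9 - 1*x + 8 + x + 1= 0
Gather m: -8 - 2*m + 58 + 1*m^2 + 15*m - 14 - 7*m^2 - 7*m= -6*m^2 + 6*m + 36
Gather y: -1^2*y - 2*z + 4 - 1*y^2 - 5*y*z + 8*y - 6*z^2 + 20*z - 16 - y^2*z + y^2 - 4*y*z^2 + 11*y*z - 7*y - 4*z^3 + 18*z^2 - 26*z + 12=-y^2*z + y*(-4*z^2 + 6*z) - 4*z^3 + 12*z^2 - 8*z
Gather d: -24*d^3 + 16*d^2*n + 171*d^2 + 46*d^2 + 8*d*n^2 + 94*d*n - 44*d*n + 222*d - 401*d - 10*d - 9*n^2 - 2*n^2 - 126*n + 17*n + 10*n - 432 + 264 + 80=-24*d^3 + d^2*(16*n + 217) + d*(8*n^2 + 50*n - 189) - 11*n^2 - 99*n - 88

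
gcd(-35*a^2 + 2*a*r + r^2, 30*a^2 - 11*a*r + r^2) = -5*a + r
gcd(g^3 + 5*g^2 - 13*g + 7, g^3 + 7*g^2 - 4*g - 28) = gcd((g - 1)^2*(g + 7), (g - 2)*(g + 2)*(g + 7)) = g + 7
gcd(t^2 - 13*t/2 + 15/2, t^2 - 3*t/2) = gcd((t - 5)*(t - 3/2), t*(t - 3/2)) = t - 3/2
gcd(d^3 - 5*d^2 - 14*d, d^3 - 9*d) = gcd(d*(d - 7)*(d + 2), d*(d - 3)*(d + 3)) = d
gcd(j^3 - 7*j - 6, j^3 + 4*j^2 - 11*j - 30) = j^2 - j - 6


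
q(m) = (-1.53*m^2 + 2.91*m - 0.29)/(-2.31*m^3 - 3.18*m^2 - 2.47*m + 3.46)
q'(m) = (2.91 - 3.06*m)/(-2.31*m^3 - 3.18*m^2 - 2.47*m + 3.46) + (-1.53*m^2 + 2.91*m - 0.29)*(6.93*m^2 + 6.36*m + 2.47)/(-2.31*m^3 - 3.18*m^2 - 2.47*m + 3.46)^2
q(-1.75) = -0.97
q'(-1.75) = -0.37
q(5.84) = 0.06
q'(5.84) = -0.00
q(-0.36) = -0.38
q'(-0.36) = 0.89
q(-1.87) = -0.92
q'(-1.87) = -0.41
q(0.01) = -0.08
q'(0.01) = 0.78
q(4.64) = 0.06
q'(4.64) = -0.00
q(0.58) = 1.74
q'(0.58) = 31.41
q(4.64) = 0.06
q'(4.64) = -0.00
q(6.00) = 0.06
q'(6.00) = -0.00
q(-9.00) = -0.10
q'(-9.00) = -0.02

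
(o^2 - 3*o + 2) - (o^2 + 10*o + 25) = -13*o - 23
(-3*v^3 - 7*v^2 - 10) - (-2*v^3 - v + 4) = -v^3 - 7*v^2 + v - 14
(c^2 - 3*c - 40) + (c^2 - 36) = 2*c^2 - 3*c - 76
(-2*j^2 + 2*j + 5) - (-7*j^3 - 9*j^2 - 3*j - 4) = 7*j^3 + 7*j^2 + 5*j + 9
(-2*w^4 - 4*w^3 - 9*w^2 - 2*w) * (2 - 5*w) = 10*w^5 + 16*w^4 + 37*w^3 - 8*w^2 - 4*w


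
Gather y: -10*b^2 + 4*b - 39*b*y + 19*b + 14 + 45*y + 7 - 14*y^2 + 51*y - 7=-10*b^2 + 23*b - 14*y^2 + y*(96 - 39*b) + 14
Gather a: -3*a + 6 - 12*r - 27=-3*a - 12*r - 21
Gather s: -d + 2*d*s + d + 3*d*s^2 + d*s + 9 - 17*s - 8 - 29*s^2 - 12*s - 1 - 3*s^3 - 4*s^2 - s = -3*s^3 + s^2*(3*d - 33) + s*(3*d - 30)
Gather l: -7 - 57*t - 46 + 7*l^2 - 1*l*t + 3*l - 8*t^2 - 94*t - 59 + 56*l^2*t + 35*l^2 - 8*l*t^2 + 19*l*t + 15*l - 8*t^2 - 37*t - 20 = l^2*(56*t + 42) + l*(-8*t^2 + 18*t + 18) - 16*t^2 - 188*t - 132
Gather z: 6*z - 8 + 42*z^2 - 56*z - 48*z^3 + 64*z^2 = -48*z^3 + 106*z^2 - 50*z - 8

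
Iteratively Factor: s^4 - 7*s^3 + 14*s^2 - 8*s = (s - 4)*(s^3 - 3*s^2 + 2*s) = (s - 4)*(s - 2)*(s^2 - s) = (s - 4)*(s - 2)*(s - 1)*(s)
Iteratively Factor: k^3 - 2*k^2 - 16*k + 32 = (k + 4)*(k^2 - 6*k + 8) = (k - 4)*(k + 4)*(k - 2)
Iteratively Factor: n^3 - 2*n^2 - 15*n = (n + 3)*(n^2 - 5*n) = (n - 5)*(n + 3)*(n)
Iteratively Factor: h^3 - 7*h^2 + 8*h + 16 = (h - 4)*(h^2 - 3*h - 4) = (h - 4)^2*(h + 1)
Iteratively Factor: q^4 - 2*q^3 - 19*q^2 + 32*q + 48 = (q - 3)*(q^3 + q^2 - 16*q - 16) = (q - 3)*(q + 4)*(q^2 - 3*q - 4) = (q - 3)*(q + 1)*(q + 4)*(q - 4)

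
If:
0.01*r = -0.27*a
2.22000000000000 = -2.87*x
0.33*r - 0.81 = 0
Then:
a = -0.09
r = 2.45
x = -0.77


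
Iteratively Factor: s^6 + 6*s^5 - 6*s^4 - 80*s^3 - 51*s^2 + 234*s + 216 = (s + 1)*(s^5 + 5*s^4 - 11*s^3 - 69*s^2 + 18*s + 216) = (s + 1)*(s + 4)*(s^4 + s^3 - 15*s^2 - 9*s + 54) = (s + 1)*(s + 3)*(s + 4)*(s^3 - 2*s^2 - 9*s + 18) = (s - 2)*(s + 1)*(s + 3)*(s + 4)*(s^2 - 9) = (s - 3)*(s - 2)*(s + 1)*(s + 3)*(s + 4)*(s + 3)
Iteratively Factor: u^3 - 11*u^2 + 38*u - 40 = (u - 2)*(u^2 - 9*u + 20) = (u - 5)*(u - 2)*(u - 4)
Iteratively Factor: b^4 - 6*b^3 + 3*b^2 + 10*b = (b)*(b^3 - 6*b^2 + 3*b + 10) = b*(b - 5)*(b^2 - b - 2) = b*(b - 5)*(b - 2)*(b + 1)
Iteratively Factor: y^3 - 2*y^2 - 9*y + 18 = (y - 2)*(y^2 - 9) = (y - 2)*(y + 3)*(y - 3)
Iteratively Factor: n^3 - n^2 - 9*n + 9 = (n - 3)*(n^2 + 2*n - 3) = (n - 3)*(n + 3)*(n - 1)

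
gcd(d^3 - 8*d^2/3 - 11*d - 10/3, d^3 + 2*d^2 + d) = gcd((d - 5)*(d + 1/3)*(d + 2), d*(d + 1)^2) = 1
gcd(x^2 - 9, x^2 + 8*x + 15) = x + 3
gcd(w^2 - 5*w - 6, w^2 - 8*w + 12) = w - 6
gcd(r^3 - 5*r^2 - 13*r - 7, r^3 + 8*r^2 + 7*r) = r + 1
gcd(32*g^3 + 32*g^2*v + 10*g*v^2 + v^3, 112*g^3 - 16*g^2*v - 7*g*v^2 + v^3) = 4*g + v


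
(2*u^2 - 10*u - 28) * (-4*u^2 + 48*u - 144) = -8*u^4 + 136*u^3 - 656*u^2 + 96*u + 4032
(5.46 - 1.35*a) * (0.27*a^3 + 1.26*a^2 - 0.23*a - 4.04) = -0.3645*a^4 - 0.2268*a^3 + 7.1901*a^2 + 4.1982*a - 22.0584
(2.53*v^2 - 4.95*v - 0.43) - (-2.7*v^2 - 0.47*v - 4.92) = 5.23*v^2 - 4.48*v + 4.49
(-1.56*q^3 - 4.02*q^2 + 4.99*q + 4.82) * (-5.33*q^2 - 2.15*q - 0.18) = 8.3148*q^5 + 24.7806*q^4 - 17.6729*q^3 - 35.6955*q^2 - 11.2612*q - 0.8676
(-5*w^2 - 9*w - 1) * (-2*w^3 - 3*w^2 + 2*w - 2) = 10*w^5 + 33*w^4 + 19*w^3 - 5*w^2 + 16*w + 2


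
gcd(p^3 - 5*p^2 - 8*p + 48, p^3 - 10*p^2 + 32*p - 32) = p^2 - 8*p + 16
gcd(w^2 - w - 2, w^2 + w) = w + 1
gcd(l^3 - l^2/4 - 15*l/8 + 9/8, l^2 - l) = l - 1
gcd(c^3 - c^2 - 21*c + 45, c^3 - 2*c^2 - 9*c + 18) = c - 3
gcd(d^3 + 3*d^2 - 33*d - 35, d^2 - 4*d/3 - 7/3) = d + 1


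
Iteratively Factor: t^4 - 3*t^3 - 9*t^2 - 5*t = (t)*(t^3 - 3*t^2 - 9*t - 5) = t*(t + 1)*(t^2 - 4*t - 5) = t*(t + 1)^2*(t - 5)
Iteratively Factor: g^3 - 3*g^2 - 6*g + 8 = (g + 2)*(g^2 - 5*g + 4) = (g - 4)*(g + 2)*(g - 1)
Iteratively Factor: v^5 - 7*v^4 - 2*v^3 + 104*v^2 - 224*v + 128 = (v + 4)*(v^4 - 11*v^3 + 42*v^2 - 64*v + 32) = (v - 1)*(v + 4)*(v^3 - 10*v^2 + 32*v - 32) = (v - 4)*(v - 1)*(v + 4)*(v^2 - 6*v + 8) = (v - 4)*(v - 2)*(v - 1)*(v + 4)*(v - 4)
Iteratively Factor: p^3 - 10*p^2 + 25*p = (p)*(p^2 - 10*p + 25) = p*(p - 5)*(p - 5)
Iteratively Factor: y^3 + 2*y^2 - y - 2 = (y + 2)*(y^2 - 1) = (y - 1)*(y + 2)*(y + 1)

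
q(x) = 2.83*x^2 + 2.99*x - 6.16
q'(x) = 5.66*x + 2.99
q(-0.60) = -6.94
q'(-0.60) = -0.41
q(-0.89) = -6.58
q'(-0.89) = -2.05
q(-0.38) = -6.89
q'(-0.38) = 0.84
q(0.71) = -2.61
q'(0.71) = 7.01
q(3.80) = 46.07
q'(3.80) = 24.50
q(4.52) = 65.17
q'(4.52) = 28.57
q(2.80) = 24.40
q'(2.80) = 18.84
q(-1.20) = -5.67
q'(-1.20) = -3.80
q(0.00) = -6.16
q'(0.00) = 2.99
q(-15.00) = 585.74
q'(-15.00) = -81.91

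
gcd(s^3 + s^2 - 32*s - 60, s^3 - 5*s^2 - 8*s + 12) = s^2 - 4*s - 12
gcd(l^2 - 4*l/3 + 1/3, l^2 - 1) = l - 1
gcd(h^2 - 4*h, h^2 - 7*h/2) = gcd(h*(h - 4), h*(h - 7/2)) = h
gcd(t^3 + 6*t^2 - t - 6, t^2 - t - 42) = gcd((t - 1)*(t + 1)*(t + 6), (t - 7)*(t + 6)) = t + 6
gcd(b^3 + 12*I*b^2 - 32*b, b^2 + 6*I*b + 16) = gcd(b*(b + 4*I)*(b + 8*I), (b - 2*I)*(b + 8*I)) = b + 8*I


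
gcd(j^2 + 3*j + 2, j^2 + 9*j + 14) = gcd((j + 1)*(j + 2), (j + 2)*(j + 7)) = j + 2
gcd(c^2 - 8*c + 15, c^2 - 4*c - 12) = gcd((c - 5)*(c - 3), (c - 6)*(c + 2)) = 1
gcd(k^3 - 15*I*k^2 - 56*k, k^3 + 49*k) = k^2 - 7*I*k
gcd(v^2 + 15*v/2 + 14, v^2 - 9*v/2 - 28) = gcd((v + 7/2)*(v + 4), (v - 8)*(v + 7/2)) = v + 7/2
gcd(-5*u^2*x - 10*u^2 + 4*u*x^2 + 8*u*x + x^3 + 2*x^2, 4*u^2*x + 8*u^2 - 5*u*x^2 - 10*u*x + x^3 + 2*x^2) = -u*x - 2*u + x^2 + 2*x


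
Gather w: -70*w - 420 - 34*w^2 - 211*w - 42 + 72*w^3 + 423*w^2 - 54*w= 72*w^3 + 389*w^2 - 335*w - 462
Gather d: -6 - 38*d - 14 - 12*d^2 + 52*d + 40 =-12*d^2 + 14*d + 20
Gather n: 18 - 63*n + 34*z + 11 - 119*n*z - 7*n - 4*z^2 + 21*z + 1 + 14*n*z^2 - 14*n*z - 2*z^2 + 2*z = n*(14*z^2 - 133*z - 70) - 6*z^2 + 57*z + 30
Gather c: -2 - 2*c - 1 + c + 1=-c - 2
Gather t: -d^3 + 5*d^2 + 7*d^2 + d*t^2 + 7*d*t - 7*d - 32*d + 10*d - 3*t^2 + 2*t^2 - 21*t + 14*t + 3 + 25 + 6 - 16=-d^3 + 12*d^2 - 29*d + t^2*(d - 1) + t*(7*d - 7) + 18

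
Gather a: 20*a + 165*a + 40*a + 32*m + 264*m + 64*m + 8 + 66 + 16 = 225*a + 360*m + 90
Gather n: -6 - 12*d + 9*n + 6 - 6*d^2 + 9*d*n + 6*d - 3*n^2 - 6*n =-6*d^2 - 6*d - 3*n^2 + n*(9*d + 3)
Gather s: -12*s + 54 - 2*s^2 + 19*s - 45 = -2*s^2 + 7*s + 9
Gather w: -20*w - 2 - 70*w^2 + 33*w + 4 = -70*w^2 + 13*w + 2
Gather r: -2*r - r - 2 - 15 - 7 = -3*r - 24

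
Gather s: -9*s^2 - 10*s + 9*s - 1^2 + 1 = -9*s^2 - s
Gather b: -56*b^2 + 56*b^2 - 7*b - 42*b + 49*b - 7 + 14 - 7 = 0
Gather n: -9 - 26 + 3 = -32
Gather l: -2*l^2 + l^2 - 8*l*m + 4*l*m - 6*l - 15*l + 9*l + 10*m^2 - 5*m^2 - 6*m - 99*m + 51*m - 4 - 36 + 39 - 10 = -l^2 + l*(-4*m - 12) + 5*m^2 - 54*m - 11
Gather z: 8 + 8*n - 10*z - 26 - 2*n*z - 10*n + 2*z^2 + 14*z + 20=-2*n + 2*z^2 + z*(4 - 2*n) + 2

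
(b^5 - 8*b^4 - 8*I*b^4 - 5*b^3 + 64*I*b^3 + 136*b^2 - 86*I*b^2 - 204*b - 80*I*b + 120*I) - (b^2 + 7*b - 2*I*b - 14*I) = b^5 - 8*b^4 - 8*I*b^4 - 5*b^3 + 64*I*b^3 + 135*b^2 - 86*I*b^2 - 211*b - 78*I*b + 134*I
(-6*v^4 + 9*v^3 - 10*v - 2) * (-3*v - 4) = 18*v^5 - 3*v^4 - 36*v^3 + 30*v^2 + 46*v + 8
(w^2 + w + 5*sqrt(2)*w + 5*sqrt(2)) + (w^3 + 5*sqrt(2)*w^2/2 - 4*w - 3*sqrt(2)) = w^3 + w^2 + 5*sqrt(2)*w^2/2 - 3*w + 5*sqrt(2)*w + 2*sqrt(2)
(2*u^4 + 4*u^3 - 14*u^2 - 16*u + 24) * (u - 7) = 2*u^5 - 10*u^4 - 42*u^3 + 82*u^2 + 136*u - 168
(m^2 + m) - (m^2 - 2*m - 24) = 3*m + 24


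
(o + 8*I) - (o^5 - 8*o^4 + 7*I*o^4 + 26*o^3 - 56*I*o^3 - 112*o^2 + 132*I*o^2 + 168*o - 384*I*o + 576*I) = -o^5 + 8*o^4 - 7*I*o^4 - 26*o^3 + 56*I*o^3 + 112*o^2 - 132*I*o^2 - 167*o + 384*I*o - 568*I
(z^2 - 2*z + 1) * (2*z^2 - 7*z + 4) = 2*z^4 - 11*z^3 + 20*z^2 - 15*z + 4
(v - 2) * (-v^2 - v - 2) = -v^3 + v^2 + 4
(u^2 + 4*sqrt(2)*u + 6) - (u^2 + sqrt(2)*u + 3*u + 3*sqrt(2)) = -3*u + 3*sqrt(2)*u - 3*sqrt(2) + 6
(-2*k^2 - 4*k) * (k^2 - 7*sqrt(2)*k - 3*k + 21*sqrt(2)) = -2*k^4 + 2*k^3 + 14*sqrt(2)*k^3 - 14*sqrt(2)*k^2 + 12*k^2 - 84*sqrt(2)*k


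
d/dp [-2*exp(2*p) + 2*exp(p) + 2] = (2 - 4*exp(p))*exp(p)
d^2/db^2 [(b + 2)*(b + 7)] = 2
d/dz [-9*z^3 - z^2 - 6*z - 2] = -27*z^2 - 2*z - 6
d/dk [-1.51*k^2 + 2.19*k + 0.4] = 2.19 - 3.02*k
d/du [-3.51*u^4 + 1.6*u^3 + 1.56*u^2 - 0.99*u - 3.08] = -14.04*u^3 + 4.8*u^2 + 3.12*u - 0.99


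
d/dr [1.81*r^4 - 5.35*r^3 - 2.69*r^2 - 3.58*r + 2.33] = 7.24*r^3 - 16.05*r^2 - 5.38*r - 3.58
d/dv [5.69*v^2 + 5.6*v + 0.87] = 11.38*v + 5.6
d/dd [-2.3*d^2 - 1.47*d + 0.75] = -4.6*d - 1.47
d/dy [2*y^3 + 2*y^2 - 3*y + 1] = 6*y^2 + 4*y - 3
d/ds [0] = 0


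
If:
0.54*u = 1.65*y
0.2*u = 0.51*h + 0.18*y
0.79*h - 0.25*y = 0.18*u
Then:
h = 0.00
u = 0.00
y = 0.00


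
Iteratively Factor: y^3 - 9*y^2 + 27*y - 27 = (y - 3)*(y^2 - 6*y + 9) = (y - 3)^2*(y - 3)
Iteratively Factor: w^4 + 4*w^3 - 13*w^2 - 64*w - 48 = (w + 4)*(w^3 - 13*w - 12) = (w + 1)*(w + 4)*(w^2 - w - 12) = (w - 4)*(w + 1)*(w + 4)*(w + 3)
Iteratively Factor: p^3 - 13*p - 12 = (p - 4)*(p^2 + 4*p + 3) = (p - 4)*(p + 3)*(p + 1)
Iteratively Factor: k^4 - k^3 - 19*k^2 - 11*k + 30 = (k - 1)*(k^3 - 19*k - 30) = (k - 1)*(k + 2)*(k^2 - 2*k - 15) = (k - 1)*(k + 2)*(k + 3)*(k - 5)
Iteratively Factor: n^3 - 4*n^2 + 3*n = (n - 3)*(n^2 - n) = (n - 3)*(n - 1)*(n)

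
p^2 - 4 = (p - 2)*(p + 2)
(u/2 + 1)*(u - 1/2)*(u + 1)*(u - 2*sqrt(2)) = u^4/2 - sqrt(2)*u^3 + 5*u^3/4 - 5*sqrt(2)*u^2/2 + u^2/4 - sqrt(2)*u/2 - u/2 + sqrt(2)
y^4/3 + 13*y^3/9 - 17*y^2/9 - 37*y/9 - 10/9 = (y/3 + 1/3)*(y - 2)*(y + 1/3)*(y + 5)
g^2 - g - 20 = (g - 5)*(g + 4)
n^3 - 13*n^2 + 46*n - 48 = (n - 8)*(n - 3)*(n - 2)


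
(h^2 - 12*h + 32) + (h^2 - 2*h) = 2*h^2 - 14*h + 32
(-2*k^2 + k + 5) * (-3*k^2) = 6*k^4 - 3*k^3 - 15*k^2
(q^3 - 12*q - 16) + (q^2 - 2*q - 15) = q^3 + q^2 - 14*q - 31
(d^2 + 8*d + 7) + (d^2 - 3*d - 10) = 2*d^2 + 5*d - 3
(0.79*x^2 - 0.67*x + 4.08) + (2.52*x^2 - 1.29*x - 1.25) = 3.31*x^2 - 1.96*x + 2.83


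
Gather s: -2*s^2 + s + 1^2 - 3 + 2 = -2*s^2 + s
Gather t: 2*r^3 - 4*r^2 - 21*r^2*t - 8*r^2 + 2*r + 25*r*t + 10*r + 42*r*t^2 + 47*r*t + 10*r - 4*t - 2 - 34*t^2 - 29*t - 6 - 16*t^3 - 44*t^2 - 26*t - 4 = 2*r^3 - 12*r^2 + 22*r - 16*t^3 + t^2*(42*r - 78) + t*(-21*r^2 + 72*r - 59) - 12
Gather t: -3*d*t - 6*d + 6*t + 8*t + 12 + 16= -6*d + t*(14 - 3*d) + 28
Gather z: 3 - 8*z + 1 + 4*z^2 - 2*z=4*z^2 - 10*z + 4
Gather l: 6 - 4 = 2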